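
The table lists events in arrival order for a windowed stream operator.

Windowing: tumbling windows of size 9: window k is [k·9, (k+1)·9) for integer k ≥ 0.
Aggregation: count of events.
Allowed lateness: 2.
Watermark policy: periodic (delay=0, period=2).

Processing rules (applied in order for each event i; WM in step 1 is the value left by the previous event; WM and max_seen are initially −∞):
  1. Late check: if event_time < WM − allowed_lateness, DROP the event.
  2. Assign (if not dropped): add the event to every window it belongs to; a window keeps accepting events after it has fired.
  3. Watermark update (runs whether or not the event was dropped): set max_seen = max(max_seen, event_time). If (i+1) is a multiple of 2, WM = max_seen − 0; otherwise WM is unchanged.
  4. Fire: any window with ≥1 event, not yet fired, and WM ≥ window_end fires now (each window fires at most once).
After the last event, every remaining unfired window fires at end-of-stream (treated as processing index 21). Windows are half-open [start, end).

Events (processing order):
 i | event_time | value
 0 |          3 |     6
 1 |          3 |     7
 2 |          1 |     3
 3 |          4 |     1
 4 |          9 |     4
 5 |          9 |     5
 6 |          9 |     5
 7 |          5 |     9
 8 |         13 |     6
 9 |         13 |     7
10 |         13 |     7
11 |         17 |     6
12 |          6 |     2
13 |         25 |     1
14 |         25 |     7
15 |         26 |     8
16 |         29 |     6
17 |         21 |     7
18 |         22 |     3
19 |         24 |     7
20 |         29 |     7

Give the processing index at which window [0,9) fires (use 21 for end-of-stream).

5

i=0 t=3 v=6: → [0,9); WM=−∞
i=1 t=3 v=7: → [0,9); WM=3
i=2 t=1 v=3: → [0,9); WM=3
i=3 t=4 v=1: → [0,9); WM=4
i=4 t=9 v=4: → [9,18); WM=4
i=5 t=9 v=5: → [9,18); WM=9; [0,9) fires=4
i=6 t=9 v=5: → [9,18); WM=9
i=7 t=5 v=9: DROP (t<9-2); WM=9
i=8 t=13 v=6: → [9,18); WM=9
i=9 t=13 v=7: → [9,18); WM=13
i=10 t=13 v=7: → [9,18); WM=13
i=11 t=17 v=6: → [9,18); WM=17
i=12 t=6 v=2: DROP (t<17-2); WM=17
i=13 t=25 v=1: → [18,27); WM=25; [9,18) fires=7
i=14 t=25 v=7: → [18,27); WM=25
i=15 t=26 v=8: → [18,27); WM=26
i=16 t=29 v=6: → [27,36); WM=26
i=17 t=21 v=7: DROP (t<26-2); WM=29; [18,27) fires=3
i=18 t=22 v=3: DROP (t<29-2); WM=29
i=19 t=24 v=7: DROP (t<29-2); WM=29
i=20 t=29 v=7: → [27,36); WM=29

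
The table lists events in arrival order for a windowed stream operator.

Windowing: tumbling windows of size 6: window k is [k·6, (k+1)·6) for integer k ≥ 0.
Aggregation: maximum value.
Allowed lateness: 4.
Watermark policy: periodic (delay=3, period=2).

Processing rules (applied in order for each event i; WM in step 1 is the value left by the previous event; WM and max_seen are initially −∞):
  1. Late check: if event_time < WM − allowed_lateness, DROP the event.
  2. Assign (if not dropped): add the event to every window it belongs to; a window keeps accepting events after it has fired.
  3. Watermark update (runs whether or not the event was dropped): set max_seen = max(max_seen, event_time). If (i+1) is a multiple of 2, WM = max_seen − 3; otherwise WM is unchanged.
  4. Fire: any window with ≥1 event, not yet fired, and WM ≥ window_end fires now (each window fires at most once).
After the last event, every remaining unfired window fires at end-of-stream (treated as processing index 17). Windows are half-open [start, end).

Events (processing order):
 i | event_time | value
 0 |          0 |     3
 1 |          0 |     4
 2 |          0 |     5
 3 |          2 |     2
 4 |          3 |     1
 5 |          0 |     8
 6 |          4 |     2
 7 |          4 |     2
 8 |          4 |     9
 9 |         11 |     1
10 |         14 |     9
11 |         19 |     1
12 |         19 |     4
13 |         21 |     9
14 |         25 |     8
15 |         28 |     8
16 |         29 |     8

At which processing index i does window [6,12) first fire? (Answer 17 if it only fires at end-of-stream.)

i=0 t=0 v=3: → [0,6); WM=−∞
i=1 t=0 v=4: → [0,6); WM=-3
i=2 t=0 v=5: → [0,6); WM=-3
i=3 t=2 v=2: → [0,6); WM=-1
i=4 t=3 v=1: → [0,6); WM=-1
i=5 t=0 v=8: → [0,6); WM=0
i=6 t=4 v=2: → [0,6); WM=0
i=7 t=4 v=2: → [0,6); WM=1
i=8 t=4 v=9: → [0,6); WM=1
i=9 t=11 v=1: → [6,12); WM=8; [0,6) fires=9
i=10 t=14 v=9: → [12,18); WM=8
i=11 t=19 v=1: → [18,24); WM=16; [6,12) fires=1
i=12 t=19 v=4: → [18,24); WM=16
i=13 t=21 v=9: → [18,24); WM=18; [12,18) fires=9
i=14 t=25 v=8: → [24,30); WM=18
i=15 t=28 v=8: → [24,30); WM=25; [18,24) fires=9
i=16 t=29 v=8: → [24,30); WM=25

11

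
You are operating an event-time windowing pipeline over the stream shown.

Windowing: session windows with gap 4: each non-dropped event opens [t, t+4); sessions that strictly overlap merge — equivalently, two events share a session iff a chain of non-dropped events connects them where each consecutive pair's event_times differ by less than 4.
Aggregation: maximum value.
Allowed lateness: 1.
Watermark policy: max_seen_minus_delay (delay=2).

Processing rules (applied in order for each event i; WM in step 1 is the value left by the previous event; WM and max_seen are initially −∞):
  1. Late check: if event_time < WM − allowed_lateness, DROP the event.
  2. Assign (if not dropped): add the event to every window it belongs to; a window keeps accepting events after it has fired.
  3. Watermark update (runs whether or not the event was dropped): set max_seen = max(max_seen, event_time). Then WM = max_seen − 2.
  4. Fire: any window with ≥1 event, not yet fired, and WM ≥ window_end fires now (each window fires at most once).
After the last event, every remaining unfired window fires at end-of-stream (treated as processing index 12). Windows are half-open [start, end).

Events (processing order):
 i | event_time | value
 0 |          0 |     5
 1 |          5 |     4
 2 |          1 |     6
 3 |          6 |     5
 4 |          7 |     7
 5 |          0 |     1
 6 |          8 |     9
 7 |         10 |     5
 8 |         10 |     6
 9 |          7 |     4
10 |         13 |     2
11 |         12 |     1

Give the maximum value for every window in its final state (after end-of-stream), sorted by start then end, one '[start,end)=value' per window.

i=0 t=0 v=5: → [0,4); WM=-2
i=1 t=5 v=4: → [5,9); WM=3
i=2 t=1 v=6: DROP (t<3-1); WM=3
i=3 t=6 v=5: → [5,10); WM=4
i=4 t=7 v=7: → [5,11); WM=5
i=5 t=0 v=1: DROP (t<5-1); WM=5
i=6 t=8 v=9: → [5,12); WM=6
i=7 t=10 v=5: → [5,14); WM=8
i=8 t=10 v=6: → [5,14); WM=8
i=9 t=7 v=4: → [5,14); WM=8
i=10 t=13 v=2: → [5,17); WM=11
i=11 t=12 v=1: → [5,17); WM=11

[0,4)=5 [5,17)=9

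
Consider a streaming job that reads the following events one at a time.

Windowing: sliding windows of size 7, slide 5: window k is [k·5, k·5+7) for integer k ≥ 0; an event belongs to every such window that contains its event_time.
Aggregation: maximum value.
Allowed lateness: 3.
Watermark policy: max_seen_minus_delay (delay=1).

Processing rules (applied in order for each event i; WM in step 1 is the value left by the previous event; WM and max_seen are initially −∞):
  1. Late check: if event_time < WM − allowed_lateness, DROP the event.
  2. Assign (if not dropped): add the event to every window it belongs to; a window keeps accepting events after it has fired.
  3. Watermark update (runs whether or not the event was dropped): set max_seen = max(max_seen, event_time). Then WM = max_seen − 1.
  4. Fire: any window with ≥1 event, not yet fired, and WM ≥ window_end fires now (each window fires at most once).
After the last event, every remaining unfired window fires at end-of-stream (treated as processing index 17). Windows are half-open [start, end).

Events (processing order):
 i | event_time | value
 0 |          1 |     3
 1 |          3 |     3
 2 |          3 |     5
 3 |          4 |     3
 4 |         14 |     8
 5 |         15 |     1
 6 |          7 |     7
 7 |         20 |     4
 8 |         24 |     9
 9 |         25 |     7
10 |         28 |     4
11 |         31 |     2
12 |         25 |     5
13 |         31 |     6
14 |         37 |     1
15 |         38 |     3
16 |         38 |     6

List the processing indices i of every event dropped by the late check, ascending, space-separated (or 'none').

i=0 t=1 v=3: → [0,7); WM=0
i=1 t=3 v=3: → [0,7); WM=2
i=2 t=3 v=5: → [0,7); WM=2
i=3 t=4 v=3: → [0,7); WM=3
i=4 t=14 v=8: → [10,17); WM=13; [0,7) fires=5
i=5 t=15 v=1: → [15,22),[10,17); WM=14
i=6 t=7 v=7: DROP (t<14-3); WM=14
i=7 t=20 v=4: → [20,27),[15,22); WM=19; [10,17) fires=8
i=8 t=24 v=9: → [20,27); WM=23; [15,22) fires=4
i=9 t=25 v=7: → [25,32),[20,27); WM=24
i=10 t=28 v=4: → [25,32); WM=27; [20,27) fires=9
i=11 t=31 v=2: → [30,37),[25,32); WM=30
i=12 t=25 v=5: DROP (t<30-3); WM=30
i=13 t=31 v=6: → [30,37),[25,32); WM=30
i=14 t=37 v=1: → [35,42); WM=36; [25,32) fires=7
i=15 t=38 v=3: → [35,42); WM=37; [30,37) fires=6
i=16 t=38 v=6: → [35,42); WM=37

6 12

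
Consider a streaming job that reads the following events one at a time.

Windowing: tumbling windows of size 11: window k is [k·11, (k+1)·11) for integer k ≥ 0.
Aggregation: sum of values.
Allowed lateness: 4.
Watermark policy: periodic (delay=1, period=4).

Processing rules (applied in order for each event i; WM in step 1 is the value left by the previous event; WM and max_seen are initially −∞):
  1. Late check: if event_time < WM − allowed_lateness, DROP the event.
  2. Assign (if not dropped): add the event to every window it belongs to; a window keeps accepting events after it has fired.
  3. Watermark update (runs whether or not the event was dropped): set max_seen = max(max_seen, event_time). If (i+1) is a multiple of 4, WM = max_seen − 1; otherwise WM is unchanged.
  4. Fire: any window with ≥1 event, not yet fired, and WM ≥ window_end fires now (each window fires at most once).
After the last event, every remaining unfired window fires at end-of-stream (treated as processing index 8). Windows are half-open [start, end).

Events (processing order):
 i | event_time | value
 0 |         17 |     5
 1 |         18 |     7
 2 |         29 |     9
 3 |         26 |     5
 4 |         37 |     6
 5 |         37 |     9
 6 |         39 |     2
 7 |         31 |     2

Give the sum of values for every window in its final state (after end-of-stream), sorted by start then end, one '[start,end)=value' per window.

[11,22)=12 [22,33)=16 [33,44)=17

i=0 t=17 v=5: → [11,22); WM=−∞
i=1 t=18 v=7: → [11,22); WM=−∞
i=2 t=29 v=9: → [22,33); WM=−∞
i=3 t=26 v=5: → [22,33); WM=28; [11,22) fires=12
i=4 t=37 v=6: → [33,44); WM=28
i=5 t=37 v=9: → [33,44); WM=28
i=6 t=39 v=2: → [33,44); WM=28
i=7 t=31 v=2: → [22,33); WM=38; [22,33) fires=16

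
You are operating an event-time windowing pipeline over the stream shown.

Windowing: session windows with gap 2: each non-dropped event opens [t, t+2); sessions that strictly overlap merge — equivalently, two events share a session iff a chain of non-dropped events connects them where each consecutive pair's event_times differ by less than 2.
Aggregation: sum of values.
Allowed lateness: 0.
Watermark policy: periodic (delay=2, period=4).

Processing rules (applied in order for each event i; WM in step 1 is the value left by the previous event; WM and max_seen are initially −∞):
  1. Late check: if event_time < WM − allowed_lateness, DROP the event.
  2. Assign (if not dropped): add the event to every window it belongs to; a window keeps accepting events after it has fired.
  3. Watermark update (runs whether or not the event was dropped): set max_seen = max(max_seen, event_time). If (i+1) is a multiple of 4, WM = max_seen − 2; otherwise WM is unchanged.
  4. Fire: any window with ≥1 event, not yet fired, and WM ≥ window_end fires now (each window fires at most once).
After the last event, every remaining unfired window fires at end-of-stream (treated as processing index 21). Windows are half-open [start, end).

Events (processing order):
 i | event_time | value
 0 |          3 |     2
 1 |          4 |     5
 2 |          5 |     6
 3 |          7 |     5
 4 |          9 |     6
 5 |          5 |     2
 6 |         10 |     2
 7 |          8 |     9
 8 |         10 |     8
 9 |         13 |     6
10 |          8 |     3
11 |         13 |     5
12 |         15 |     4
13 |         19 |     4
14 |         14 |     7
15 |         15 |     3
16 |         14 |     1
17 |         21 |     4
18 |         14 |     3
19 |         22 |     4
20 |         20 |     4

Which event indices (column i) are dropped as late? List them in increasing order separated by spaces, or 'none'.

16 18

i=0 t=3 v=2: → [3,5); WM=−∞
i=1 t=4 v=5: → [3,6); WM=−∞
i=2 t=5 v=6: → [3,7); WM=−∞
i=3 t=7 v=5: → [7,9); WM=5
i=4 t=9 v=6: → [9,11); WM=5
i=5 t=5 v=2: → [3,7); WM=5
i=6 t=10 v=2: → [9,12); WM=5
i=7 t=8 v=9: → [7,12); WM=8
i=8 t=10 v=8: → [7,12); WM=8
i=9 t=13 v=6: → [13,15); WM=8
i=10 t=8 v=3: → [7,12); WM=8
i=11 t=13 v=5: → [13,15); WM=11
i=12 t=15 v=4: → [15,17); WM=11
i=13 t=19 v=4: → [19,21); WM=11
i=14 t=14 v=7: → [13,17); WM=11
i=15 t=15 v=3: → [13,17); WM=17
i=16 t=14 v=1: DROP (t<17-0); WM=17
i=17 t=21 v=4: → [21,23); WM=17
i=18 t=14 v=3: DROP (t<17-0); WM=17
i=19 t=22 v=4: → [21,24); WM=20
i=20 t=20 v=4: → [19,24); WM=20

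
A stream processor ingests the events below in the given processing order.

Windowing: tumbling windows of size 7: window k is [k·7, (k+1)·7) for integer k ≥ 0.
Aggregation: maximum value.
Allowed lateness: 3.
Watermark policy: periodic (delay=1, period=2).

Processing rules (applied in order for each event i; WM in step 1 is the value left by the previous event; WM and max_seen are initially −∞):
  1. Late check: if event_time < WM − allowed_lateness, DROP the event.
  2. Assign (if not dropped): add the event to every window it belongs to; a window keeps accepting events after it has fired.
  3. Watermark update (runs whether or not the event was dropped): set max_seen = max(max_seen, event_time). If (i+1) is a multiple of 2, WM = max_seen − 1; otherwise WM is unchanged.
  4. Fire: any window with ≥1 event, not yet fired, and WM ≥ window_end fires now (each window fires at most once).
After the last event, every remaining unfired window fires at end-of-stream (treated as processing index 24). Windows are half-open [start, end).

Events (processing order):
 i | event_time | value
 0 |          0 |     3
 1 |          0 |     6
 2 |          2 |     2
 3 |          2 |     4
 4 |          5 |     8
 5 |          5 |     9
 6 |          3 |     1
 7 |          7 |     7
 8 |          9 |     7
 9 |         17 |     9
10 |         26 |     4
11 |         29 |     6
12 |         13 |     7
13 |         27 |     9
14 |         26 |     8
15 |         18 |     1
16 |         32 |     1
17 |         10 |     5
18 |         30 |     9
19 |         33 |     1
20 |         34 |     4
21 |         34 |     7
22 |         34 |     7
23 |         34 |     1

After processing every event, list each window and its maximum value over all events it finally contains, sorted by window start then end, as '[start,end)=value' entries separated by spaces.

i=0 t=0 v=3: → [0,7); WM=−∞
i=1 t=0 v=6: → [0,7); WM=-1
i=2 t=2 v=2: → [0,7); WM=-1
i=3 t=2 v=4: → [0,7); WM=1
i=4 t=5 v=8: → [0,7); WM=1
i=5 t=5 v=9: → [0,7); WM=4
i=6 t=3 v=1: → [0,7); WM=4
i=7 t=7 v=7: → [7,14); WM=6
i=8 t=9 v=7: → [7,14); WM=6
i=9 t=17 v=9: → [14,21); WM=16; [0,7) fires=9 [7,14) fires=7
i=10 t=26 v=4: → [21,28); WM=16
i=11 t=29 v=6: → [28,35); WM=28; [14,21) fires=9 [21,28) fires=4
i=12 t=13 v=7: DROP (t<28-3); WM=28
i=13 t=27 v=9: → [21,28); WM=28
i=14 t=26 v=8: → [21,28); WM=28
i=15 t=18 v=1: DROP (t<28-3); WM=28
i=16 t=32 v=1: → [28,35); WM=28
i=17 t=10 v=5: DROP (t<28-3); WM=31
i=18 t=30 v=9: → [28,35); WM=31
i=19 t=33 v=1: → [28,35); WM=32
i=20 t=34 v=4: → [28,35); WM=32
i=21 t=34 v=7: → [28,35); WM=33
i=22 t=34 v=7: → [28,35); WM=33
i=23 t=34 v=1: → [28,35); WM=33

[0,7)=9 [7,14)=7 [14,21)=9 [21,28)=9 [28,35)=9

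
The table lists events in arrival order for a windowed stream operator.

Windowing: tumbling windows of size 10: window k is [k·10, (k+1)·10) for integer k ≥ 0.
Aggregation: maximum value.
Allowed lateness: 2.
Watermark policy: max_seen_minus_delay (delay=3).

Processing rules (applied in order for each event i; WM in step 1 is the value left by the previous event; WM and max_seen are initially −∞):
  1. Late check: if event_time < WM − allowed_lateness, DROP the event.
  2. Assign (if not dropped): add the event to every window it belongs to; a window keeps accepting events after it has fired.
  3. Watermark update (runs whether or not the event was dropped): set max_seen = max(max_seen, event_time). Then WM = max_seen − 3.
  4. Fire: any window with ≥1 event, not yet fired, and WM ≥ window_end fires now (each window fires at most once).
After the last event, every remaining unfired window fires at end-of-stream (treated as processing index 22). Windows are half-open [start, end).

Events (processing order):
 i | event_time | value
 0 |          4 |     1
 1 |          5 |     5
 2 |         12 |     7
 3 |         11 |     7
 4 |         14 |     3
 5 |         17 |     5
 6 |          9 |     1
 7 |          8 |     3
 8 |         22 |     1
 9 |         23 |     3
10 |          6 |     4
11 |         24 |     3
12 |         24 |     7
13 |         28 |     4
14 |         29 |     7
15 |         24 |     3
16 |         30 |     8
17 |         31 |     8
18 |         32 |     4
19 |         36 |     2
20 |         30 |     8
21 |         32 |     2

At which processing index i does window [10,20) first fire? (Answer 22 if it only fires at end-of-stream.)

9

i=0 t=4 v=1: → [0,10); WM=1
i=1 t=5 v=5: → [0,10); WM=2
i=2 t=12 v=7: → [10,20); WM=9
i=3 t=11 v=7: → [10,20); WM=9
i=4 t=14 v=3: → [10,20); WM=11; [0,10) fires=5
i=5 t=17 v=5: → [10,20); WM=14
i=6 t=9 v=1: DROP (t<14-2); WM=14
i=7 t=8 v=3: DROP (t<14-2); WM=14
i=8 t=22 v=1: → [20,30); WM=19
i=9 t=23 v=3: → [20,30); WM=20; [10,20) fires=7
i=10 t=6 v=4: DROP (t<20-2); WM=20
i=11 t=24 v=3: → [20,30); WM=21
i=12 t=24 v=7: → [20,30); WM=21
i=13 t=28 v=4: → [20,30); WM=25
i=14 t=29 v=7: → [20,30); WM=26
i=15 t=24 v=3: → [20,30); WM=26
i=16 t=30 v=8: → [30,40); WM=27
i=17 t=31 v=8: → [30,40); WM=28
i=18 t=32 v=4: → [30,40); WM=29
i=19 t=36 v=2: → [30,40); WM=33; [20,30) fires=7
i=20 t=30 v=8: DROP (t<33-2); WM=33
i=21 t=32 v=2: → [30,40); WM=33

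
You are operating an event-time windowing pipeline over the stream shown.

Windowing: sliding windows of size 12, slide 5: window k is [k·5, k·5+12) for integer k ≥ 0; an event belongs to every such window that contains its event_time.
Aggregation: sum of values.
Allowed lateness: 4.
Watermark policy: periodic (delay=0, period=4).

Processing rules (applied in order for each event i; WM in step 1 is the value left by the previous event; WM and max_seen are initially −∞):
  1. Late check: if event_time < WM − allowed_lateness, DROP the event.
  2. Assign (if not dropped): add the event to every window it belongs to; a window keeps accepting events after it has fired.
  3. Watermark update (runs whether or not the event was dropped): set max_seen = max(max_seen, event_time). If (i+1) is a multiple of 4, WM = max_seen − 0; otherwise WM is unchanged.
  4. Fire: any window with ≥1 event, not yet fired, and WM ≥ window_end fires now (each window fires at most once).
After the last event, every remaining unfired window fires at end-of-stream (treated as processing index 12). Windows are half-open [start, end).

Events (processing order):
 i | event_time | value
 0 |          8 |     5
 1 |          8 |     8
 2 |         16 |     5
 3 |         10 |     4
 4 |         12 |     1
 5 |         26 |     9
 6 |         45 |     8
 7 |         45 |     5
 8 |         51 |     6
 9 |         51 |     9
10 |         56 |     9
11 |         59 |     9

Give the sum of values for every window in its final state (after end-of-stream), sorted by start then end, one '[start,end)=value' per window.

i=0 t=8 v=5: → [5,17),[0,12); WM=−∞
i=1 t=8 v=8: → [5,17),[0,12); WM=−∞
i=2 t=16 v=5: → [15,27),[10,22),[5,17); WM=−∞
i=3 t=10 v=4: → [10,22),[5,17),[0,12); WM=16; [0,12) fires=17
i=4 t=12 v=1: → [10,22),[5,17); WM=16
i=5 t=26 v=9: → [25,37),[20,32),[15,27); WM=16
i=6 t=45 v=8: → [45,57),[40,52),[35,47); WM=16
i=7 t=45 v=5: → [45,57),[40,52),[35,47); WM=45; [5,17) fires=23 [10,22) fires=10 [15,27) fires=14 [20,32) fires=9 [25,37) fires=9
i=8 t=51 v=6: → [50,62),[45,57),[40,52); WM=45
i=9 t=51 v=9: → [50,62),[45,57),[40,52); WM=45
i=10 t=56 v=9: → [55,67),[50,62),[45,57); WM=45
i=11 t=59 v=9: → [55,67),[50,62); WM=59; [35,47) fires=13 [40,52) fires=28 [45,57) fires=37

[0,12)=17 [5,17)=23 [10,22)=10 [15,27)=14 [20,32)=9 [25,37)=9 [35,47)=13 [40,52)=28 [45,57)=37 [50,62)=33 [55,67)=18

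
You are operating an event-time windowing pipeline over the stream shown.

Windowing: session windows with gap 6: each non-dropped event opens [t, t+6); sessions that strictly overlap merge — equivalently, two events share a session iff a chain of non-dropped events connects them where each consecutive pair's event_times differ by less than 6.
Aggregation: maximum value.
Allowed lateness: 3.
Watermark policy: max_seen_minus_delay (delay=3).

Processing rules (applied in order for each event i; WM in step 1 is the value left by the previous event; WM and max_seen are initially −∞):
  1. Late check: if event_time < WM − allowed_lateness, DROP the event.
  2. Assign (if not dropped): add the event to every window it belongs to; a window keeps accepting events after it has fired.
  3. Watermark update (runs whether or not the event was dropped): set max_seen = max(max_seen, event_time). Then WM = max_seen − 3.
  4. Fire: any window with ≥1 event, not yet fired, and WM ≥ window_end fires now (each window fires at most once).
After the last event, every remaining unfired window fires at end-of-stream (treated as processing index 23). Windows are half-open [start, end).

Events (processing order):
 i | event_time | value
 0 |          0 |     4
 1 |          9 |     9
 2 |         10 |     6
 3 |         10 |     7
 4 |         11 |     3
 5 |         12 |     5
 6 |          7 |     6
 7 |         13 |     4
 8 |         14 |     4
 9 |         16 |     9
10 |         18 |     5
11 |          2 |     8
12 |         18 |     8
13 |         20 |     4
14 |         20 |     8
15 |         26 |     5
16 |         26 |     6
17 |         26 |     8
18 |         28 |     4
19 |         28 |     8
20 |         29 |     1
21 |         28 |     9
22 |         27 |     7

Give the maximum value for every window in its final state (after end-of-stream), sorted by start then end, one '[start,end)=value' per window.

[0,6)=4 [7,26)=9 [26,35)=9

i=0 t=0 v=4: → [0,6); WM=-3
i=1 t=9 v=9: → [9,15); WM=6
i=2 t=10 v=6: → [9,16); WM=7
i=3 t=10 v=7: → [9,16); WM=7
i=4 t=11 v=3: → [9,17); WM=8
i=5 t=12 v=5: → [9,18); WM=9
i=6 t=7 v=6: → [7,18); WM=9
i=7 t=13 v=4: → [7,19); WM=10
i=8 t=14 v=4: → [7,20); WM=11
i=9 t=16 v=9: → [7,22); WM=13
i=10 t=18 v=5: → [7,24); WM=15
i=11 t=2 v=8: DROP (t<15-3); WM=15
i=12 t=18 v=8: → [7,24); WM=15
i=13 t=20 v=4: → [7,26); WM=17
i=14 t=20 v=8: → [7,26); WM=17
i=15 t=26 v=5: → [26,32); WM=23
i=16 t=26 v=6: → [26,32); WM=23
i=17 t=26 v=8: → [26,32); WM=23
i=18 t=28 v=4: → [26,34); WM=25
i=19 t=28 v=8: → [26,34); WM=25
i=20 t=29 v=1: → [26,35); WM=26
i=21 t=28 v=9: → [26,35); WM=26
i=22 t=27 v=7: → [26,35); WM=26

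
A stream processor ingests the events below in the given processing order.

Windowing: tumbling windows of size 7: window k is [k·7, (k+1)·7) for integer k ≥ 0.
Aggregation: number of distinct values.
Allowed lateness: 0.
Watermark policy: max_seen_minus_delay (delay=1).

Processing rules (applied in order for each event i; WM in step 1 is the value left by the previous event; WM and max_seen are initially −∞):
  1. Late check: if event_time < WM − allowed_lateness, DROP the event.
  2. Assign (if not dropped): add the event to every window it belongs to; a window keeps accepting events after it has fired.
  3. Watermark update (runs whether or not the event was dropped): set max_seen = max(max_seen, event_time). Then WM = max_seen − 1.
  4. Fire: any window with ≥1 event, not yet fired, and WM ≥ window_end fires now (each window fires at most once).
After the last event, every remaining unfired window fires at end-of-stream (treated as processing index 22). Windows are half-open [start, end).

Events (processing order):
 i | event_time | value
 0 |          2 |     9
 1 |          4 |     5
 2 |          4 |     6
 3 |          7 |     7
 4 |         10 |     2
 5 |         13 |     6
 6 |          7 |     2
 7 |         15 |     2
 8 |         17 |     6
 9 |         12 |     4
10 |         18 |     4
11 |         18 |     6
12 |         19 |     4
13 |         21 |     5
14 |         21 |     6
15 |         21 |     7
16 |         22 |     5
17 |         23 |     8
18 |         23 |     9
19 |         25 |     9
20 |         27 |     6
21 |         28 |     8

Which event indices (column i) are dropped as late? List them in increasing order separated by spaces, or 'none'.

i=0 t=2 v=9: → [0,7); WM=1
i=1 t=4 v=5: → [0,7); WM=3
i=2 t=4 v=6: → [0,7); WM=3
i=3 t=7 v=7: → [7,14); WM=6
i=4 t=10 v=2: → [7,14); WM=9; [0,7) fires=3
i=5 t=13 v=6: → [7,14); WM=12
i=6 t=7 v=2: DROP (t<12-0); WM=12
i=7 t=15 v=2: → [14,21); WM=14; [7,14) fires=3
i=8 t=17 v=6: → [14,21); WM=16
i=9 t=12 v=4: DROP (t<16-0); WM=16
i=10 t=18 v=4: → [14,21); WM=17
i=11 t=18 v=6: → [14,21); WM=17
i=12 t=19 v=4: → [14,21); WM=18
i=13 t=21 v=5: → [21,28); WM=20
i=14 t=21 v=6: → [21,28); WM=20
i=15 t=21 v=7: → [21,28); WM=20
i=16 t=22 v=5: → [21,28); WM=21; [14,21) fires=3
i=17 t=23 v=8: → [21,28); WM=22
i=18 t=23 v=9: → [21,28); WM=22
i=19 t=25 v=9: → [21,28); WM=24
i=20 t=27 v=6: → [21,28); WM=26
i=21 t=28 v=8: → [28,35); WM=27

6 9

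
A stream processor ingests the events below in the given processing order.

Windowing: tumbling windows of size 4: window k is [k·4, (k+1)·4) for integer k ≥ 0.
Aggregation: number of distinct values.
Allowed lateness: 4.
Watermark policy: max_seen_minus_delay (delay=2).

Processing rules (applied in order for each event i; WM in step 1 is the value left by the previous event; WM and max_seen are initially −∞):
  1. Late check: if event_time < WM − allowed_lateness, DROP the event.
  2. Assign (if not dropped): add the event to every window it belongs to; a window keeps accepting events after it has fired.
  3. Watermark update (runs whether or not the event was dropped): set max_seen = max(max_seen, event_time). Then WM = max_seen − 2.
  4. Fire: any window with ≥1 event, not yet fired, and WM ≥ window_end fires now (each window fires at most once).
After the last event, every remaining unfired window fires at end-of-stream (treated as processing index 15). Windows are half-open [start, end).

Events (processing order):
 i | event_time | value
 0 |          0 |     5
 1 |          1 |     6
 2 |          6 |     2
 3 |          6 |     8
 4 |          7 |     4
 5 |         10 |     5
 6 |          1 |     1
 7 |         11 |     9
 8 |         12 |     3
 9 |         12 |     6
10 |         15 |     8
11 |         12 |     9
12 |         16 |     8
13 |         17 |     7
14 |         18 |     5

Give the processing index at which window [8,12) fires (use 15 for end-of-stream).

10

i=0 t=0 v=5: → [0,4); WM=-2
i=1 t=1 v=6: → [0,4); WM=-1
i=2 t=6 v=2: → [4,8); WM=4; [0,4) fires=2
i=3 t=6 v=8: → [4,8); WM=4
i=4 t=7 v=4: → [4,8); WM=5
i=5 t=10 v=5: → [8,12); WM=8; [4,8) fires=3
i=6 t=1 v=1: DROP (t<8-4); WM=8
i=7 t=11 v=9: → [8,12); WM=9
i=8 t=12 v=3: → [12,16); WM=10
i=9 t=12 v=6: → [12,16); WM=10
i=10 t=15 v=8: → [12,16); WM=13; [8,12) fires=2
i=11 t=12 v=9: → [12,16); WM=13
i=12 t=16 v=8: → [16,20); WM=14
i=13 t=17 v=7: → [16,20); WM=15
i=14 t=18 v=5: → [16,20); WM=16; [12,16) fires=4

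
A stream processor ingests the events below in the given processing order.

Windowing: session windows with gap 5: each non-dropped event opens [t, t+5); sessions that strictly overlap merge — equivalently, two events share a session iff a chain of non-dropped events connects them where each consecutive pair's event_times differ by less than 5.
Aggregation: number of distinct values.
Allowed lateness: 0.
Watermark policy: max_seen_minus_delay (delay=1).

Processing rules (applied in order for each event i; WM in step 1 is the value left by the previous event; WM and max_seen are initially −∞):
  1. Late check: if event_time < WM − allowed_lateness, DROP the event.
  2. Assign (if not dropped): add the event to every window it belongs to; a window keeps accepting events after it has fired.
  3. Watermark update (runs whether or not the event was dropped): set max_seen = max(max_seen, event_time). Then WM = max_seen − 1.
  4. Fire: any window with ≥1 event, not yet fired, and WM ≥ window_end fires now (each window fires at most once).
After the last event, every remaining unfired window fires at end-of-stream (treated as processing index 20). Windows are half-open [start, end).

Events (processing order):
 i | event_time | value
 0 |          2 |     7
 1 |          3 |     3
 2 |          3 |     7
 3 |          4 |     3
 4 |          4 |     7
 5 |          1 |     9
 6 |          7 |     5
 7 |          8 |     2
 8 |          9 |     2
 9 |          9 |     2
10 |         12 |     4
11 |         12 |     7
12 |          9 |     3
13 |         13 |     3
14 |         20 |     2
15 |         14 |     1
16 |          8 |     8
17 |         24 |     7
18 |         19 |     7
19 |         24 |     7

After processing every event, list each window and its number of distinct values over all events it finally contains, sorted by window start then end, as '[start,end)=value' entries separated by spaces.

i=0 t=2 v=7: → [2,7); WM=1
i=1 t=3 v=3: → [2,8); WM=2
i=2 t=3 v=7: → [2,8); WM=2
i=3 t=4 v=3: → [2,9); WM=3
i=4 t=4 v=7: → [2,9); WM=3
i=5 t=1 v=9: DROP (t<3-0); WM=3
i=6 t=7 v=5: → [2,12); WM=6
i=7 t=8 v=2: → [2,13); WM=7
i=8 t=9 v=2: → [2,14); WM=8
i=9 t=9 v=2: → [2,14); WM=8
i=10 t=12 v=4: → [2,17); WM=11
i=11 t=12 v=7: → [2,17); WM=11
i=12 t=9 v=3: DROP (t<11-0); WM=11
i=13 t=13 v=3: → [2,18); WM=12
i=14 t=20 v=2: → [20,25); WM=19
i=15 t=14 v=1: DROP (t<19-0); WM=19
i=16 t=8 v=8: DROP (t<19-0); WM=19
i=17 t=24 v=7: → [20,29); WM=23
i=18 t=19 v=7: DROP (t<23-0); WM=23
i=19 t=24 v=7: → [20,29); WM=23

[2,18)=5 [20,29)=2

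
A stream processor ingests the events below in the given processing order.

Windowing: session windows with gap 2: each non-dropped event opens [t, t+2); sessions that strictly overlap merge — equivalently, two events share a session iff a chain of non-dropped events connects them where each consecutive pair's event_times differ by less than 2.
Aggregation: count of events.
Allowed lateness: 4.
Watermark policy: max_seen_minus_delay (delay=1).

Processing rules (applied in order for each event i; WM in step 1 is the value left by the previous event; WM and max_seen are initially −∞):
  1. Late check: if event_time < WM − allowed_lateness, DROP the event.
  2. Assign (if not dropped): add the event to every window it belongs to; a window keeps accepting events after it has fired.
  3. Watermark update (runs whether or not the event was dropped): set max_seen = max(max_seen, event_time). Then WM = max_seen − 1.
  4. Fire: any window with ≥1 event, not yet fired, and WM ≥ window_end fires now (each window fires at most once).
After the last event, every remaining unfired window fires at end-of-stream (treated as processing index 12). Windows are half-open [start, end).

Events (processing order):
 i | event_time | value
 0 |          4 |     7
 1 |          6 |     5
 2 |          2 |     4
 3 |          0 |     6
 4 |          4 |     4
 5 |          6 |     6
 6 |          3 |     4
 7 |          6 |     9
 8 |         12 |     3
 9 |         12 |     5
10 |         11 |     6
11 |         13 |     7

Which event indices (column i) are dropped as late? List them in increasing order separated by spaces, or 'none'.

i=0 t=4 v=7: → [4,6); WM=3
i=1 t=6 v=5: → [6,8); WM=5
i=2 t=2 v=4: → [2,4); WM=5
i=3 t=0 v=6: DROP (t<5-4); WM=5
i=4 t=4 v=4: → [4,6); WM=5
i=5 t=6 v=6: → [6,8); WM=5
i=6 t=3 v=4: → [2,6); WM=5
i=7 t=6 v=9: → [6,8); WM=5
i=8 t=12 v=3: → [12,14); WM=11
i=9 t=12 v=5: → [12,14); WM=11
i=10 t=11 v=6: → [11,14); WM=11
i=11 t=13 v=7: → [11,15); WM=12

3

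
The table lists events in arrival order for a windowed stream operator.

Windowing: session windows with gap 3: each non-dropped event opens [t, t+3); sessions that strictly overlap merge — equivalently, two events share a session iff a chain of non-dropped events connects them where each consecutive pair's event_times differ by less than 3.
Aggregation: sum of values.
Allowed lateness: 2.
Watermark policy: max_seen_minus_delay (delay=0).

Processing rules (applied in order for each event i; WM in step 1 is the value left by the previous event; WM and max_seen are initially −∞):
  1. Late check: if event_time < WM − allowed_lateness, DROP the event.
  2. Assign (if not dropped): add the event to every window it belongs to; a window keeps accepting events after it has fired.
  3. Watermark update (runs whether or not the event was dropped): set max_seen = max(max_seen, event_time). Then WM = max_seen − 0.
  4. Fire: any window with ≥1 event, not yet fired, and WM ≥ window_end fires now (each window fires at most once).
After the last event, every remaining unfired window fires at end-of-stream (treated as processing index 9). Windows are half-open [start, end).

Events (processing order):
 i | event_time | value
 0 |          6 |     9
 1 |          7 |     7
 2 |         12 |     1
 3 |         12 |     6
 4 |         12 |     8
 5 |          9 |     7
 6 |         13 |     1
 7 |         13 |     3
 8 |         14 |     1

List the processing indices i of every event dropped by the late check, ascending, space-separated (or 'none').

5

i=0 t=6 v=9: → [6,9); WM=6
i=1 t=7 v=7: → [6,10); WM=7
i=2 t=12 v=1: → [12,15); WM=12
i=3 t=12 v=6: → [12,15); WM=12
i=4 t=12 v=8: → [12,15); WM=12
i=5 t=9 v=7: DROP (t<12-2); WM=12
i=6 t=13 v=1: → [12,16); WM=13
i=7 t=13 v=3: → [12,16); WM=13
i=8 t=14 v=1: → [12,17); WM=14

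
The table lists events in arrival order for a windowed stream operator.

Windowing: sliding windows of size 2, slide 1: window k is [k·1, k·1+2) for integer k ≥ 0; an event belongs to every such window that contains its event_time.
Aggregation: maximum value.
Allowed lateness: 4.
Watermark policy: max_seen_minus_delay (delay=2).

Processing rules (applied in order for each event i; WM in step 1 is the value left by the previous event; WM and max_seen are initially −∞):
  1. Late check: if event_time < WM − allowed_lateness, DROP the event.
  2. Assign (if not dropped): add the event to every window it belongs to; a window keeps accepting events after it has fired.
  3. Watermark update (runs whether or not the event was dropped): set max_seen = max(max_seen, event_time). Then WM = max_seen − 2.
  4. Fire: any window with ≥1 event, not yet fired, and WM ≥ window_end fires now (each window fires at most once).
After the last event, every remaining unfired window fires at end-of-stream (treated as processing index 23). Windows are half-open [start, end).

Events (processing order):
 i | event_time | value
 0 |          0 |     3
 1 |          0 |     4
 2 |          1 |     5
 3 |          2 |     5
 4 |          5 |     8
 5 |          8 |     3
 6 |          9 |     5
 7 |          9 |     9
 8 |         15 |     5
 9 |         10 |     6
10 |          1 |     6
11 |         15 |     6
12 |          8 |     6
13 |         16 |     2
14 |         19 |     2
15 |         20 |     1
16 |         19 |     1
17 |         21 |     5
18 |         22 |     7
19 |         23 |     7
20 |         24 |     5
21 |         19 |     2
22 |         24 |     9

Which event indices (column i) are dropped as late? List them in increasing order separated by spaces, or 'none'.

10 12

i=0 t=0 v=3: → [0,2); WM=-2
i=1 t=0 v=4: → [0,2); WM=-2
i=2 t=1 v=5: → [1,3),[0,2); WM=-1
i=3 t=2 v=5: → [2,4),[1,3); WM=0
i=4 t=5 v=8: → [5,7),[4,6); WM=3; [0,2) fires=5 [1,3) fires=5
i=5 t=8 v=3: → [8,10),[7,9); WM=6; [2,4) fires=5 [4,6) fires=8
i=6 t=9 v=5: → [9,11),[8,10); WM=7; [5,7) fires=8
i=7 t=9 v=9: → [9,11),[8,10); WM=7
i=8 t=15 v=5: → [15,17),[14,16); WM=13; [7,9) fires=3 [8,10) fires=9 [9,11) fires=9
i=9 t=10 v=6: → [10,12),[9,11); WM=13; [10,12) fires=6
i=10 t=1 v=6: DROP (t<13-4); WM=13
i=11 t=15 v=6: → [15,17),[14,16); WM=13
i=12 t=8 v=6: DROP (t<13-4); WM=13
i=13 t=16 v=2: → [16,18),[15,17); WM=14
i=14 t=19 v=2: → [19,21),[18,20); WM=17; [14,16) fires=6 [15,17) fires=6
i=15 t=20 v=1: → [20,22),[19,21); WM=18; [16,18) fires=2
i=16 t=19 v=1: → [19,21),[18,20); WM=18
i=17 t=21 v=5: → [21,23),[20,22); WM=19
i=18 t=22 v=7: → [22,24),[21,23); WM=20; [18,20) fires=2
i=19 t=23 v=7: → [23,25),[22,24); WM=21; [19,21) fires=2
i=20 t=24 v=5: → [24,26),[23,25); WM=22; [20,22) fires=5
i=21 t=19 v=2: → [19,21),[18,20); WM=22
i=22 t=24 v=9: → [24,26),[23,25); WM=22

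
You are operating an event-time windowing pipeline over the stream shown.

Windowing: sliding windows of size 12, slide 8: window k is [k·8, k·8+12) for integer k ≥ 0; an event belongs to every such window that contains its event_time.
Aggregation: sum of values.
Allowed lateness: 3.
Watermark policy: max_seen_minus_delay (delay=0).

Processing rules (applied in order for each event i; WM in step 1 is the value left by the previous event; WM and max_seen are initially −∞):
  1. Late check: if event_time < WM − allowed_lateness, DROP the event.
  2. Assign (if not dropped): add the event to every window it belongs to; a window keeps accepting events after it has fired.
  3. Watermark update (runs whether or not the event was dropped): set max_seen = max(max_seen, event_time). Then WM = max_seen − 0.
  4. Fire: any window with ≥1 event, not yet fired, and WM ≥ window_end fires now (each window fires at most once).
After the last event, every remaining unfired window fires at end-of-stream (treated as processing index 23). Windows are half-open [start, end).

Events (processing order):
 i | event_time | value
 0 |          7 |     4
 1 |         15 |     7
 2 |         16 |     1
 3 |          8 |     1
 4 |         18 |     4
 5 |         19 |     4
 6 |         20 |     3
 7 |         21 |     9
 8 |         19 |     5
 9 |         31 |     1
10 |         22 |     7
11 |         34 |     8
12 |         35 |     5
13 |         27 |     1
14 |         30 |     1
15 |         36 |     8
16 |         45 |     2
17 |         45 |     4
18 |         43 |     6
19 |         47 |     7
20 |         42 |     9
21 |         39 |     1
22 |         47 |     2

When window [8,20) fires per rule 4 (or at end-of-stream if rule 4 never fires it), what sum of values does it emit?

i=0 t=7 v=4: → [0,12); WM=7
i=1 t=15 v=7: → [8,20); WM=15; [0,12) fires=4
i=2 t=16 v=1: → [16,28),[8,20); WM=16
i=3 t=8 v=1: DROP (t<16-3); WM=16
i=4 t=18 v=4: → [16,28),[8,20); WM=18
i=5 t=19 v=4: → [16,28),[8,20); WM=19
i=6 t=20 v=3: → [16,28); WM=20; [8,20) fires=16
i=7 t=21 v=9: → [16,28); WM=21
i=8 t=19 v=5: → [16,28),[8,20); WM=21
i=9 t=31 v=1: → [24,36); WM=31; [16,28) fires=26
i=10 t=22 v=7: DROP (t<31-3); WM=31
i=11 t=34 v=8: → [32,44),[24,36); WM=34
i=12 t=35 v=5: → [32,44),[24,36); WM=35
i=13 t=27 v=1: DROP (t<35-3); WM=35
i=14 t=30 v=1: DROP (t<35-3); WM=35
i=15 t=36 v=8: → [32,44); WM=36; [24,36) fires=14
i=16 t=45 v=2: → [40,52); WM=45; [32,44) fires=21
i=17 t=45 v=4: → [40,52); WM=45
i=18 t=43 v=6: → [40,52),[32,44); WM=45
i=19 t=47 v=7: → [40,52); WM=47
i=20 t=42 v=9: DROP (t<47-3); WM=47
i=21 t=39 v=1: DROP (t<47-3); WM=47
i=22 t=47 v=2: → [40,52); WM=47

16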